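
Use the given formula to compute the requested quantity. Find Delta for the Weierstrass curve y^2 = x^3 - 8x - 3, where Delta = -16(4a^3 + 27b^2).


Compute each component:
4a^3 = 4*(-8)^3 = 4*(-512) = -2048
27b^2 = 27*(-3)^2 = 27*9 = 243
4a^3 + 27b^2 = -2048 + 243 = -1805
Delta = -16*(-1805) = 28880

28880


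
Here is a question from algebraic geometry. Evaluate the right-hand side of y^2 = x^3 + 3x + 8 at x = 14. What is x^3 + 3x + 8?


Compute x^3 + 3x + 8 at x = 14:
x^3 = 14^3 = 2744
3*x = 3*14 = 42
Sum: 2744 + 42 + 8 = 2794

2794


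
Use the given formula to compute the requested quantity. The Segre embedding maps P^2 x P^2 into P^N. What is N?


The Segre embedding maps P^m x P^n into P^N via
all products of coordinates from each factor.
N = (m+1)(n+1) - 1
N = (2+1)(2+1) - 1
N = 3*3 - 1
N = 9 - 1 = 8

8


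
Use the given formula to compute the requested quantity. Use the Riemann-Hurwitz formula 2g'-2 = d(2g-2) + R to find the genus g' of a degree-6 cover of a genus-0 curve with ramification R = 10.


Riemann-Hurwitz formula: 2g' - 2 = d(2g - 2) + R
Given: d = 6, g = 0, R = 10
2g' - 2 = 6*(2*0 - 2) + 10
2g' - 2 = 6*(-2) + 10
2g' - 2 = -12 + 10 = -2
2g' = 0
g' = 0

0


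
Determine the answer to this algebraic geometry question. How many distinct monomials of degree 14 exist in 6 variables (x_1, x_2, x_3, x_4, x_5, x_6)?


The number of degree-14 monomials in 6 variables is C(d+n-1, n-1).
= C(14+6-1, 6-1) = C(19, 5)
= 11628

11628


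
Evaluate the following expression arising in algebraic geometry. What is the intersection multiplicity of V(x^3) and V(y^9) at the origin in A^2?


The intersection multiplicity of V(x^a) and V(y^b) at the origin is:
I(O; V(x^3), V(y^9)) = dim_k(k[x,y]/(x^3, y^9))
A basis for k[x,y]/(x^3, y^9) is the set of monomials x^i * y^j
where 0 <= i < 3 and 0 <= j < 9.
The number of such monomials is 3 * 9 = 27

27


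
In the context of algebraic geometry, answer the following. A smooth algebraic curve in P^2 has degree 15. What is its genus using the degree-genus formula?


Using the genus formula for smooth plane curves:
g = (d-1)(d-2)/2
g = (15-1)(15-2)/2
g = 14*13/2
g = 182/2 = 91

91


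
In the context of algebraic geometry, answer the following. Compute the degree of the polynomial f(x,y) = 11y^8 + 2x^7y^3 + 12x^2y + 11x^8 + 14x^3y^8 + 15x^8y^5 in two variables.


Examine each term for its total degree (sum of exponents).
  Term '11y^8' has total degree 0+8 = 8.
  Term '2x^7y^3' has total degree 7+3 = 10.
  Term '12x^2y' has total degree 2+1 = 3.
  Term '11x^8' has total degree 8+0 = 8.
  Term '14x^3y^8' has total degree 3+8 = 11.
  Term '15x^8y^5' has total degree 8+5 = 13.
The maximum total degree among all terms is 13.

13


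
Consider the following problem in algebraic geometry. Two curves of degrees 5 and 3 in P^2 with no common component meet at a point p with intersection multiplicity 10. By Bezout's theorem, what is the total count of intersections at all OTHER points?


By Bezout's theorem, the total intersection number is d1 * d2.
Total = 5 * 3 = 15
Intersection multiplicity at p = 10
Remaining intersections = 15 - 10 = 5

5


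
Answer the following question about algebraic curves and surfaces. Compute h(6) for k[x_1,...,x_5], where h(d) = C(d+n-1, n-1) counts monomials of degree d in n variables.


The Hilbert function for the polynomial ring in 5 variables is:
h(d) = C(d+n-1, n-1)
h(6) = C(6+5-1, 5-1) = C(10, 4)
= 10! / (4! * 6!)
= 210

210


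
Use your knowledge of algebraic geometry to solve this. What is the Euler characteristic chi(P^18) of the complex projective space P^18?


The complex projective space P^18 has one cell in each even real dimension 0, 2, ..., 36.
The cohomology groups are H^{2k}(P^18) = Z for k = 0,...,18, and 0 otherwise.
Euler characteristic = sum of Betti numbers = 1 per even-dimensional cohomology group.
chi(P^18) = 18 + 1 = 19

19


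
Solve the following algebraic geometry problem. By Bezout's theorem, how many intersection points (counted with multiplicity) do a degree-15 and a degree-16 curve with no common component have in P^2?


Bezout's theorem states the intersection count equals the product of degrees.
Intersection count = 15 * 16 = 240

240


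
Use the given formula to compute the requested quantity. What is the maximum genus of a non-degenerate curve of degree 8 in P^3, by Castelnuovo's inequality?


Castelnuovo's bound: write d - 1 = m(r-1) + epsilon with 0 <= epsilon < r-1.
d - 1 = 8 - 1 = 7
r - 1 = 3 - 1 = 2
7 = 3*2 + 1, so m = 3, epsilon = 1
pi(d, r) = m(m-1)(r-1)/2 + m*epsilon
= 3*2*2/2 + 3*1
= 12/2 + 3
= 6 + 3 = 9

9


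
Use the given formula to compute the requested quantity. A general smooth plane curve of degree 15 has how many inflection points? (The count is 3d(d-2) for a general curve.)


For a general smooth plane curve C of degree d, the inflection points are
the intersection of C with its Hessian curve, which has degree 3(d-2).
By Bezout, the total intersection number is d * 3(d-2) = 15 * 39 = 585.
For a general curve every flex is ordinary, so each contributes
multiplicity 1 to C·Hess(C), and the number of distinct inflection
points is 3d(d-2).
Inflection points = 3*15*(15-2) = 3*15*13 = 585

585


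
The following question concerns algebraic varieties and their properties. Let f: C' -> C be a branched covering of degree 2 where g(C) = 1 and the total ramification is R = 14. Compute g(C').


Riemann-Hurwitz formula: 2g' - 2 = d(2g - 2) + R
Given: d = 2, g = 1, R = 14
2g' - 2 = 2*(2*1 - 2) + 14
2g' - 2 = 2*0 + 14
2g' - 2 = 0 + 14 = 14
2g' = 16
g' = 8

8


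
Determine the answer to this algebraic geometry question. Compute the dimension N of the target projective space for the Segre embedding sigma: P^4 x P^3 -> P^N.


The Segre embedding maps P^m x P^n into P^N via
all products of coordinates from each factor.
N = (m+1)(n+1) - 1
N = (4+1)(3+1) - 1
N = 5*4 - 1
N = 20 - 1 = 19

19


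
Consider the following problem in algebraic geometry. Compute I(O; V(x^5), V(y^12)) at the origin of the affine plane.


The intersection multiplicity of V(x^a) and V(y^b) at the origin is:
I(O; V(x^5), V(y^12)) = dim_k(k[x,y]/(x^5, y^12))
A basis for k[x,y]/(x^5, y^12) is the set of monomials x^i * y^j
where 0 <= i < 5 and 0 <= j < 12.
The number of such monomials is 5 * 12 = 60

60


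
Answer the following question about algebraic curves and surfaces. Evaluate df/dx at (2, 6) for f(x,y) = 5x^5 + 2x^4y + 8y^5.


df/dx = 5*5*x^4 + 4*2*x^3*y
At (2,6): 5*5*2^4 + 4*2*2^3*6
= 400 + 384
= 784

784


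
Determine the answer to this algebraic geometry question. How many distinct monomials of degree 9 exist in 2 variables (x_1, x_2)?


The number of degree-9 monomials in 2 variables is C(d+n-1, n-1).
= C(9+2-1, 2-1) = C(10, 1)
= 10

10


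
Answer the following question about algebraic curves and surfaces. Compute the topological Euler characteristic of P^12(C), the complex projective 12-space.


The complex projective space P^12 has one cell in each even real dimension 0, 2, ..., 24.
The cohomology groups are H^{2k}(P^12) = Z for k = 0,...,12, and 0 otherwise.
Euler characteristic = sum of Betti numbers = 1 per even-dimensional cohomology group.
chi(P^12) = 12 + 1 = 13

13


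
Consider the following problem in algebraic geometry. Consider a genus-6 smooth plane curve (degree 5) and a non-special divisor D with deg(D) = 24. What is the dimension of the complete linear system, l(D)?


First, compute the genus of a smooth plane curve of degree 5:
g = (d-1)(d-2)/2 = (5-1)(5-2)/2 = 6
For a non-special divisor D (i.e., h^1(D) = 0), Riemann-Roch gives:
l(D) = deg(D) - g + 1
Since deg(D) = 24 >= 2g - 1 = 11, D is non-special.
l(D) = 24 - 6 + 1 = 19

19


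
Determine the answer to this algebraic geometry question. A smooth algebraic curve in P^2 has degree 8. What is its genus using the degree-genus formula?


Using the genus formula for smooth plane curves:
g = (d-1)(d-2)/2
g = (8-1)(8-2)/2
g = 7*6/2
g = 42/2 = 21

21


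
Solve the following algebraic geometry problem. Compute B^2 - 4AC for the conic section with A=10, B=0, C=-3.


The discriminant of a conic Ax^2 + Bxy + Cy^2 + ... = 0 is B^2 - 4AC.
B^2 = 0^2 = 0
4AC = 4*10*(-3) = -120
Discriminant = 0 + 120 = 120

120


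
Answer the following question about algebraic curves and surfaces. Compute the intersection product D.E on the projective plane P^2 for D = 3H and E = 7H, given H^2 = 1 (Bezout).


Using bilinearity of the intersection pairing on the projective plane P^2:
(aH).(bH) = ab * (H.H)
We have H^2 = 1 (Bezout).
D.E = (3H).(7H) = 3*7*1
= 21*1
= 21

21


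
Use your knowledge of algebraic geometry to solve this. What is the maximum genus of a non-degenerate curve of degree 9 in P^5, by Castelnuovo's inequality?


Castelnuovo's bound: write d - 1 = m(r-1) + epsilon with 0 <= epsilon < r-1.
d - 1 = 9 - 1 = 8
r - 1 = 5 - 1 = 4
8 = 2*4 + 0, so m = 2, epsilon = 0
pi(d, r) = m(m-1)(r-1)/2 + m*epsilon
= 2*1*4/2 + 2*0
= 8/2 + 0
= 4 + 0 = 4

4


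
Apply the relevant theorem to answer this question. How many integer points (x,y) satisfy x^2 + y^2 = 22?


Systematically check integer values of x where x^2 <= 22.
For each valid x, check if 22 - x^2 is a perfect square.
Total integer solutions found: 0

0


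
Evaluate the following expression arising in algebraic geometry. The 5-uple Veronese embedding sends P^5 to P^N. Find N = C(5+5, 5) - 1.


The Veronese embedding v_d: P^n -> P^N maps each point to all
degree-d monomials in n+1 homogeneous coordinates.
N = C(n+d, d) - 1
N = C(5+5, 5) - 1
N = C(10, 5) - 1
C(10, 5) = 252
N = 252 - 1 = 251

251


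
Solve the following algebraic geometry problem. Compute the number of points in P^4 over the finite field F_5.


P^4(F_5) has (q^(n+1) - 1)/(q - 1) points.
= 5^4 + 5^3 + 5^2 + 5^1 + 5^0
= 625 + 125 + 25 + 5 + 1
= 781

781


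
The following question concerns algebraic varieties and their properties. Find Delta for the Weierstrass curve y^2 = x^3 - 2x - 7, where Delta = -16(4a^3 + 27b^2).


Compute each component:
4a^3 = 4*(-2)^3 = 4*(-8) = -32
27b^2 = 27*(-7)^2 = 27*49 = 1323
4a^3 + 27b^2 = -32 + 1323 = 1291
Delta = -16*1291 = -20656

-20656


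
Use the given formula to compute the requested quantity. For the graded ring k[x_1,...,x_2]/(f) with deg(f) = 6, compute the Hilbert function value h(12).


For R = k[x_1,...,x_n]/(f) with f homogeneous of degree e:
The Hilbert series is (1 - t^e)/(1 - t)^n.
So h(d) = C(d+n-1, n-1) - C(d-e+n-1, n-1) for d >= e.
With n=2, e=6, d=12:
C(12+2-1, 2-1) = C(13, 1) = 13
C(12-6+2-1, 2-1) = C(7, 1) = 7
h(12) = 13 - 7 = 6

6


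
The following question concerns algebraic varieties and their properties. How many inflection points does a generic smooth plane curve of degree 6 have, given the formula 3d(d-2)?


For a general smooth plane curve C of degree d, the inflection points are
the intersection of C with its Hessian curve, which has degree 3(d-2).
By Bezout, the total intersection number is d * 3(d-2) = 6 * 12 = 72.
For a general curve every flex is ordinary, so each contributes
multiplicity 1 to C·Hess(C), and the number of distinct inflection
points is 3d(d-2).
Inflection points = 3*6*(6-2) = 3*6*4 = 72

72


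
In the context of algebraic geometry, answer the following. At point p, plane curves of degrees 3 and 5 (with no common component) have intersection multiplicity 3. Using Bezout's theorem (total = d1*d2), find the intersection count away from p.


By Bezout's theorem, the total intersection number is d1 * d2.
Total = 3 * 5 = 15
Intersection multiplicity at p = 3
Remaining intersections = 15 - 3 = 12

12


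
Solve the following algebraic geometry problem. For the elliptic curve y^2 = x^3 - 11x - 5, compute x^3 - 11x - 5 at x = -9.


Compute x^3 - 11x - 5 at x = -9:
x^3 = (-9)^3 = -729
(-11)*x = (-11)*(-9) = 99
Sum: -729 + 99 - 5 = -635

-635


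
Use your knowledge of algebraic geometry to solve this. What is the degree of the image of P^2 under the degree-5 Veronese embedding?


The Veronese variety v_5(P^2) has degree d^r.
d^r = 5^2 = 25

25


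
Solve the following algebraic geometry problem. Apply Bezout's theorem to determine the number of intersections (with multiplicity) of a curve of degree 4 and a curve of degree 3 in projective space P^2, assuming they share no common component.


Bezout's theorem states the intersection count equals the product of degrees.
Intersection count = 4 * 3 = 12

12


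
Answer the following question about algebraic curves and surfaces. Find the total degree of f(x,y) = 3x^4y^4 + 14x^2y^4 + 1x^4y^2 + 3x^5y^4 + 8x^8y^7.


Examine each term for its total degree (sum of exponents).
  Term '3x^4y^4' has total degree 4+4 = 8.
  Term '14x^2y^4' has total degree 2+4 = 6.
  Term '1x^4y^2' has total degree 4+2 = 6.
  Term '3x^5y^4' has total degree 5+4 = 9.
  Term '8x^8y^7' has total degree 8+7 = 15.
The maximum total degree among all terms is 15.

15


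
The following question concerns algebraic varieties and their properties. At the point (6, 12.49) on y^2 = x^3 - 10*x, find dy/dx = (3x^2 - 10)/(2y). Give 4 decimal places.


Using implicit differentiation of y^2 = x^3 - 10*x:
2y * dy/dx = 3x^2 - 10
dy/dx = (3x^2 - 10)/(2y)
Numerator: 3*6^2 - 10 = 98
Denominator: 2*12.49 = 24.98
dy/dx = 98/24.98 = 3.9231

3.9231


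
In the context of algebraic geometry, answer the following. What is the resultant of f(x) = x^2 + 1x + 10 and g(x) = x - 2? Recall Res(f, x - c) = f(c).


For Res(f, x - c), we evaluate f at x = c.
f(2) = 2^2 + 1*2 + 10
= 4 + 2 + 10
= 6 + 10 = 16
Res(f, g) = 16

16


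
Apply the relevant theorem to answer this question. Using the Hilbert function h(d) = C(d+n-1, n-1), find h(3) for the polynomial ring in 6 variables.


The Hilbert function for the polynomial ring in 6 variables is:
h(d) = C(d+n-1, n-1)
h(3) = C(3+6-1, 6-1) = C(8, 5)
= 8! / (5! * 3!)
= 56

56


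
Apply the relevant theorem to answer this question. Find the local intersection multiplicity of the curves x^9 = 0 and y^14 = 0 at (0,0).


The intersection multiplicity of V(x^a) and V(y^b) at the origin is:
I(O; V(x^9), V(y^14)) = dim_k(k[x,y]/(x^9, y^14))
A basis for k[x,y]/(x^9, y^14) is the set of monomials x^i * y^j
where 0 <= i < 9 and 0 <= j < 14.
The number of such monomials is 9 * 14 = 126

126


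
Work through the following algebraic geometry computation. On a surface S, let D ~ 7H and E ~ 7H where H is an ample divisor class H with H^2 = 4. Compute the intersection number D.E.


Using bilinearity of the intersection pairing on a surface S:
(aH).(bH) = ab * (H.H)
We have H^2 = 4.
D.E = (7H).(7H) = 7*7*4
= 49*4
= 196

196


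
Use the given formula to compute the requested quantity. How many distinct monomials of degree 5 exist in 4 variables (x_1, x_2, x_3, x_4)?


The number of degree-5 monomials in 4 variables is C(d+n-1, n-1).
= C(5+4-1, 4-1) = C(8, 3)
= 56

56


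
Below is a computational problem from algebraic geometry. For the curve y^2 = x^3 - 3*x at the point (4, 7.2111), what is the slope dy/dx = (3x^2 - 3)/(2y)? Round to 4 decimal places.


Using implicit differentiation of y^2 = x^3 - 3*x:
2y * dy/dx = 3x^2 - 3
dy/dx = (3x^2 - 3)/(2y)
Numerator: 3*4^2 - 3 = 45
Denominator: 2*7.2111 = 14.4222
dy/dx = 45/14.4222 = 3.1202

3.1202


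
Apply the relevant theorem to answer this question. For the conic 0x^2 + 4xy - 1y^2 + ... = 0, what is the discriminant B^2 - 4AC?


The discriminant of a conic Ax^2 + Bxy + Cy^2 + ... = 0 is B^2 - 4AC.
B^2 = 4^2 = 16
4AC = 4*0*(-1) = 0
Discriminant = 16 + 0 = 16

16


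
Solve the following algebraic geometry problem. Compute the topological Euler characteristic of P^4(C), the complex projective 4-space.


The complex projective space P^4 has one cell in each even real dimension 0, 2, ..., 8.
The cohomology groups are H^{2k}(P^4) = Z for k = 0,...,4, and 0 otherwise.
Euler characteristic = sum of Betti numbers = 1 per even-dimensional cohomology group.
chi(P^4) = 4 + 1 = 5

5


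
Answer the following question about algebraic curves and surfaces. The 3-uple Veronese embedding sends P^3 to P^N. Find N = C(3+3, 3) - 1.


The Veronese embedding v_d: P^n -> P^N maps each point to all
degree-d monomials in n+1 homogeneous coordinates.
N = C(n+d, d) - 1
N = C(3+3, 3) - 1
N = C(6, 3) - 1
C(6, 3) = 20
N = 20 - 1 = 19

19


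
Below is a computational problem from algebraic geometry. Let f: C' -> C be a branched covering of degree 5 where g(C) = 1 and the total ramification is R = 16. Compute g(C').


Riemann-Hurwitz formula: 2g' - 2 = d(2g - 2) + R
Given: d = 5, g = 1, R = 16
2g' - 2 = 5*(2*1 - 2) + 16
2g' - 2 = 5*0 + 16
2g' - 2 = 0 + 16 = 16
2g' = 18
g' = 9

9


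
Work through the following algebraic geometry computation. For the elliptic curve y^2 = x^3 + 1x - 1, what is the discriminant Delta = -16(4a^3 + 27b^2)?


Compute each component:
4a^3 = 4*1^3 = 4*1 = 4
27b^2 = 27*(-1)^2 = 27*1 = 27
4a^3 + 27b^2 = 4 + 27 = 31
Delta = -16*31 = -496

-496


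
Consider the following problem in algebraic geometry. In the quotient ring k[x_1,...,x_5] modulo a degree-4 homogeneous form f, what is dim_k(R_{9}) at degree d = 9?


For R = k[x_1,...,x_n]/(f) with f homogeneous of degree e:
The Hilbert series is (1 - t^e)/(1 - t)^n.
So h(d) = C(d+n-1, n-1) - C(d-e+n-1, n-1) for d >= e.
With n=5, e=4, d=9:
C(9+5-1, 5-1) = C(13, 4) = 715
C(9-4+5-1, 5-1) = C(9, 4) = 126
h(9) = 715 - 126 = 589

589


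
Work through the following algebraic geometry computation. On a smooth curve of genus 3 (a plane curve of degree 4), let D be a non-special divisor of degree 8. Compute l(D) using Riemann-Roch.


First, compute the genus of a smooth plane curve of degree 4:
g = (d-1)(d-2)/2 = (4-1)(4-2)/2 = 3
For a non-special divisor D (i.e., h^1(D) = 0), Riemann-Roch gives:
l(D) = deg(D) - g + 1
Since deg(D) = 8 >= 2g - 1 = 5, D is non-special.
l(D) = 8 - 3 + 1 = 6

6


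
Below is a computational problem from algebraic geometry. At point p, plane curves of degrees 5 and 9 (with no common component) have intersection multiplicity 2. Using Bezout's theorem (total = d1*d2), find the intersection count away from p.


By Bezout's theorem, the total intersection number is d1 * d2.
Total = 5 * 9 = 45
Intersection multiplicity at p = 2
Remaining intersections = 45 - 2 = 43

43


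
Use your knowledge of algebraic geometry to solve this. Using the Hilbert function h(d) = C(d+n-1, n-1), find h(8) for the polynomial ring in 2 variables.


The Hilbert function for the polynomial ring in 2 variables is:
h(d) = C(d+n-1, n-1)
h(8) = C(8+2-1, 2-1) = C(9, 1)
= 9! / (1! * 8!)
= 9

9


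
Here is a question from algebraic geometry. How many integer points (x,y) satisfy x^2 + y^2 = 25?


Systematically check integer values of x where x^2 <= 25.
For each valid x, check if 25 - x^2 is a perfect square.
x=0: 25 - 0 = 25, sqrt = 5 (valid)
x=3: 25 - 9 = 16, sqrt = 4 (valid)
x=4: 25 - 16 = 9, sqrt = 3 (valid)
x=5: 25 - 25 = 0, sqrt = 0 (valid)
Total integer solutions found: 12

12


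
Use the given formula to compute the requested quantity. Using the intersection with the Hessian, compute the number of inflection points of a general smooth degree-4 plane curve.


For a general smooth plane curve C of degree d, the inflection points are
the intersection of C with its Hessian curve, which has degree 3(d-2).
By Bezout, the total intersection number is d * 3(d-2) = 4 * 6 = 24.
For a general curve every flex is ordinary, so each contributes
multiplicity 1 to C·Hess(C), and the number of distinct inflection
points is 3d(d-2).
Inflection points = 3*4*(4-2) = 3*4*2 = 24

24


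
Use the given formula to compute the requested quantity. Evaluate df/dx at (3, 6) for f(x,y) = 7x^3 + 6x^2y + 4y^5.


df/dx = 3*7*x^2 + 2*6*x^1*y
At (3,6): 3*7*3^2 + 2*6*3^1*6
= 189 + 216
= 405

405


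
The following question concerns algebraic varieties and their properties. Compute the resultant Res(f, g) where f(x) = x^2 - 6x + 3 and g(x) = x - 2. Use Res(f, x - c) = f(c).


For Res(f, x - c), we evaluate f at x = c.
f(2) = 2^2 - 6*2 + 3
= 4 - 12 + 3
= -8 + 3 = -5
Res(f, g) = -5

-5


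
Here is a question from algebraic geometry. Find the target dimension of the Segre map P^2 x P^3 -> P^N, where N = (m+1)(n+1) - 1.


The Segre embedding maps P^m x P^n into P^N via
all products of coordinates from each factor.
N = (m+1)(n+1) - 1
N = (2+1)(3+1) - 1
N = 3*4 - 1
N = 12 - 1 = 11

11


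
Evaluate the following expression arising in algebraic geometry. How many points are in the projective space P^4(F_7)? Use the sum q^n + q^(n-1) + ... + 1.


P^4(F_7) has (q^(n+1) - 1)/(q - 1) points.
= 7^4 + 7^3 + 7^2 + 7^1 + 7^0
= 2401 + 343 + 49 + 7 + 1
= 2801

2801


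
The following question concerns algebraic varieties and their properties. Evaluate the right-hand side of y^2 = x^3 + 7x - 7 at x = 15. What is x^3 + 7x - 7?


Compute x^3 + 7x - 7 at x = 15:
x^3 = 15^3 = 3375
7*x = 7*15 = 105
Sum: 3375 + 105 - 7 = 3473

3473


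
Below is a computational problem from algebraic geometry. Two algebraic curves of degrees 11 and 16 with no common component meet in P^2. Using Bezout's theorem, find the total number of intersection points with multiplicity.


Bezout's theorem states the intersection count equals the product of degrees.
Intersection count = 11 * 16 = 176

176


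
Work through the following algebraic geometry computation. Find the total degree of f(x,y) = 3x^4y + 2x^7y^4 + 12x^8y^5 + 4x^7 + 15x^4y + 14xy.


Examine each term for its total degree (sum of exponents).
  Term '3x^4y' has total degree 4+1 = 5.
  Term '2x^7y^4' has total degree 7+4 = 11.
  Term '12x^8y^5' has total degree 8+5 = 13.
  Term '4x^7' has total degree 7+0 = 7.
  Term '15x^4y' has total degree 4+1 = 5.
  Term '14xy' has total degree 1+1 = 2.
The maximum total degree among all terms is 13.

13


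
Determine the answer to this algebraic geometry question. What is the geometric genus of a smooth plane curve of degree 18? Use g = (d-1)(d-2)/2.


Using the genus formula for smooth plane curves:
g = (d-1)(d-2)/2
g = (18-1)(18-2)/2
g = 17*16/2
g = 272/2 = 136

136


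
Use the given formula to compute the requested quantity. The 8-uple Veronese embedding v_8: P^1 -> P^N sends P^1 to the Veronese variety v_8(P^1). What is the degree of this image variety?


The Veronese variety v_8(P^1) has degree d^r.
d^r = 8^1 = 8

8


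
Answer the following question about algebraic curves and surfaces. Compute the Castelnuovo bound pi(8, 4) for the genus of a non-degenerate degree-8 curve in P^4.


Castelnuovo's bound: write d - 1 = m(r-1) + epsilon with 0 <= epsilon < r-1.
d - 1 = 8 - 1 = 7
r - 1 = 4 - 1 = 3
7 = 2*3 + 1, so m = 2, epsilon = 1
pi(d, r) = m(m-1)(r-1)/2 + m*epsilon
= 2*1*3/2 + 2*1
= 6/2 + 2
= 3 + 2 = 5

5


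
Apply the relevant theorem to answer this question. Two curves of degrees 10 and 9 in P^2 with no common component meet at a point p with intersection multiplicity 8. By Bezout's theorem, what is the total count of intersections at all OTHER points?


By Bezout's theorem, the total intersection number is d1 * d2.
Total = 10 * 9 = 90
Intersection multiplicity at p = 8
Remaining intersections = 90 - 8 = 82

82


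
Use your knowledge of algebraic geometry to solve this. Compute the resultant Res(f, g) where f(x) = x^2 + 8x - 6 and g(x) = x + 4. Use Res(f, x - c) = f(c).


For Res(f, x - c), we evaluate f at x = c.
f(-4) = (-4)^2 + 8*(-4) - 6
= 16 - 32 - 6
= -16 - 6 = -22
Res(f, g) = -22

-22


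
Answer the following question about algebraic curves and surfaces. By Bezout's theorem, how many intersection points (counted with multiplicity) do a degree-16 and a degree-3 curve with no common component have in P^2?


Bezout's theorem states the intersection count equals the product of degrees.
Intersection count = 16 * 3 = 48

48


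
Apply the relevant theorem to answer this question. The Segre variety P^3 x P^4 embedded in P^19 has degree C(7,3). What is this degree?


The degree of the Segre variety P^3 x P^4 is C(m+n, m).
= C(7, 3)
= 35

35


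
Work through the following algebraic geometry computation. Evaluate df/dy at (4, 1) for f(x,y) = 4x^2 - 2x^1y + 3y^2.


df/dy = (-2)*x^1 + 2*3*y^1
At (4,1): (-2)*4^1 + 2*3*1^1
= -8 + 6
= -2

-2


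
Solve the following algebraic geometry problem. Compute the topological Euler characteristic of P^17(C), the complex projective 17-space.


The complex projective space P^17 has one cell in each even real dimension 0, 2, ..., 34.
The cohomology groups are H^{2k}(P^17) = Z for k = 0,...,17, and 0 otherwise.
Euler characteristic = sum of Betti numbers = 1 per even-dimensional cohomology group.
chi(P^17) = 17 + 1 = 18

18


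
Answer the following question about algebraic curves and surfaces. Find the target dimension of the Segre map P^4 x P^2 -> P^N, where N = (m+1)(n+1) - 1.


The Segre embedding maps P^m x P^n into P^N via
all products of coordinates from each factor.
N = (m+1)(n+1) - 1
N = (4+1)(2+1) - 1
N = 5*3 - 1
N = 15 - 1 = 14

14


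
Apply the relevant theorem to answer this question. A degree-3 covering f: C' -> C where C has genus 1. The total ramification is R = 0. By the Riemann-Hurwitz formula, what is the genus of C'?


Riemann-Hurwitz formula: 2g' - 2 = d(2g - 2) + R
Given: d = 3, g = 1, R = 0
2g' - 2 = 3*(2*1 - 2) + 0
2g' - 2 = 3*0 + 0
2g' - 2 = 0 + 0 = 0
2g' = 2
g' = 1

1


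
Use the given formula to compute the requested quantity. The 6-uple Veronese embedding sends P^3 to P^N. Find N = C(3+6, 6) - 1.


The Veronese embedding v_d: P^n -> P^N maps each point to all
degree-d monomials in n+1 homogeneous coordinates.
N = C(n+d, d) - 1
N = C(3+6, 6) - 1
N = C(9, 6) - 1
C(9, 6) = 84
N = 84 - 1 = 83

83


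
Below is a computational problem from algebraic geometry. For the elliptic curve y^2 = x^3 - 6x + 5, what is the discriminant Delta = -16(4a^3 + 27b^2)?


Compute each component:
4a^3 = 4*(-6)^3 = 4*(-216) = -864
27b^2 = 27*5^2 = 27*25 = 675
4a^3 + 27b^2 = -864 + 675 = -189
Delta = -16*(-189) = 3024

3024


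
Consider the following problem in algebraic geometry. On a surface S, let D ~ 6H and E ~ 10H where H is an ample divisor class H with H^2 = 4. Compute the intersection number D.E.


Using bilinearity of the intersection pairing on a surface S:
(aH).(bH) = ab * (H.H)
We have H^2 = 4.
D.E = (6H).(10H) = 6*10*4
= 60*4
= 240

240


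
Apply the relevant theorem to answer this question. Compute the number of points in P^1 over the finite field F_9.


P^1(F_9) has (q^(n+1) - 1)/(q - 1) points.
= 9^1 + 9^0
= 9 + 1
= 10

10


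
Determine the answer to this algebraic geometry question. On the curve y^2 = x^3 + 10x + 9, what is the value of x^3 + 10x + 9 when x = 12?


Compute x^3 + 10x + 9 at x = 12:
x^3 = 12^3 = 1728
10*x = 10*12 = 120
Sum: 1728 + 120 + 9 = 1857

1857


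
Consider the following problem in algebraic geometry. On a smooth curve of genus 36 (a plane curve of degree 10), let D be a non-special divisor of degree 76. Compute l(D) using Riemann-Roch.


First, compute the genus of a smooth plane curve of degree 10:
g = (d-1)(d-2)/2 = (10-1)(10-2)/2 = 36
For a non-special divisor D (i.e., h^1(D) = 0), Riemann-Roch gives:
l(D) = deg(D) - g + 1
Since deg(D) = 76 >= 2g - 1 = 71, D is non-special.
l(D) = 76 - 36 + 1 = 41

41


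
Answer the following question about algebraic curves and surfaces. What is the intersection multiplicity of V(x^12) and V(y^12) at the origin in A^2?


The intersection multiplicity of V(x^a) and V(y^b) at the origin is:
I(O; V(x^12), V(y^12)) = dim_k(k[x,y]/(x^12, y^12))
A basis for k[x,y]/(x^12, y^12) is the set of monomials x^i * y^j
where 0 <= i < 12 and 0 <= j < 12.
The number of such monomials is 12 * 12 = 144

144


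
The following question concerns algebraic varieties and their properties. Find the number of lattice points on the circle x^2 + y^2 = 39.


Systematically check integer values of x where x^2 <= 39.
For each valid x, check if 39 - x^2 is a perfect square.
Total integer solutions found: 0

0


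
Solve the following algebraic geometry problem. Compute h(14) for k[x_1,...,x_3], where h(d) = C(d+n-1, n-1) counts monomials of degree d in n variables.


The Hilbert function for the polynomial ring in 3 variables is:
h(d) = C(d+n-1, n-1)
h(14) = C(14+3-1, 3-1) = C(16, 2)
= 16! / (2! * 14!)
= 120

120


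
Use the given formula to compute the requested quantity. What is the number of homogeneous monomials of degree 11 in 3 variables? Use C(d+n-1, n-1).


The number of degree-11 monomials in 3 variables is C(d+n-1, n-1).
= C(11+3-1, 3-1) = C(13, 2)
= 78

78


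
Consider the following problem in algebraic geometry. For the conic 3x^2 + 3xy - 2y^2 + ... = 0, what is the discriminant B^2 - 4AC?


The discriminant of a conic Ax^2 + Bxy + Cy^2 + ... = 0 is B^2 - 4AC.
B^2 = 3^2 = 9
4AC = 4*3*(-2) = -24
Discriminant = 9 + 24 = 33

33


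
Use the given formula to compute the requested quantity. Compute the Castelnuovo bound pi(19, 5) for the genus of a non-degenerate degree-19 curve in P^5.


Castelnuovo's bound: write d - 1 = m(r-1) + epsilon with 0 <= epsilon < r-1.
d - 1 = 19 - 1 = 18
r - 1 = 5 - 1 = 4
18 = 4*4 + 2, so m = 4, epsilon = 2
pi(d, r) = m(m-1)(r-1)/2 + m*epsilon
= 4*3*4/2 + 4*2
= 48/2 + 8
= 24 + 8 = 32

32


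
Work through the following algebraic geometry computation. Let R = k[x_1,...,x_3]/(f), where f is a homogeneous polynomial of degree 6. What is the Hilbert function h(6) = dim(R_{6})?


For R = k[x_1,...,x_n]/(f) with f homogeneous of degree e:
The Hilbert series is (1 - t^e)/(1 - t)^n.
So h(d) = C(d+n-1, n-1) - C(d-e+n-1, n-1) for d >= e.
With n=3, e=6, d=6:
C(6+3-1, 3-1) = C(8, 2) = 28
C(6-6+3-1, 3-1) = C(2, 2) = 1
h(6) = 28 - 1 = 27

27


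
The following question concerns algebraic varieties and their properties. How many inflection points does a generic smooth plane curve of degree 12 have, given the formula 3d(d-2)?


For a general smooth plane curve C of degree d, the inflection points are
the intersection of C with its Hessian curve, which has degree 3(d-2).
By Bezout, the total intersection number is d * 3(d-2) = 12 * 30 = 360.
For a general curve every flex is ordinary, so each contributes
multiplicity 1 to C·Hess(C), and the number of distinct inflection
points is 3d(d-2).
Inflection points = 3*12*(12-2) = 3*12*10 = 360

360


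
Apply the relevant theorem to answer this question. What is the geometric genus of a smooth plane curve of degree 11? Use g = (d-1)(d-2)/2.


Using the genus formula for smooth plane curves:
g = (d-1)(d-2)/2
g = (11-1)(11-2)/2
g = 10*9/2
g = 90/2 = 45

45


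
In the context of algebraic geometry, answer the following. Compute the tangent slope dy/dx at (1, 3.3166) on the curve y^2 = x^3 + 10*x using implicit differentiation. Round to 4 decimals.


Using implicit differentiation of y^2 = x^3 + 10*x:
2y * dy/dx = 3x^2 + 10
dy/dx = (3x^2 + 10)/(2y)
Numerator: 3*1^2 + 10 = 13
Denominator: 2*3.3166 = 6.6332
dy/dx = 13/6.6332 = 1.9598

1.9598


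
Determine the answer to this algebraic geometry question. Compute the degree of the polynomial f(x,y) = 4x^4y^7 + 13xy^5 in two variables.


Examine each term for its total degree (sum of exponents).
  Term '4x^4y^7' has total degree 4+7 = 11.
  Term '13xy^5' has total degree 1+5 = 6.
The maximum total degree among all terms is 11.

11


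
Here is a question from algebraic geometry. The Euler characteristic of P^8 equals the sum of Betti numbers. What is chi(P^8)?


The complex projective space P^8 has one cell in each even real dimension 0, 2, ..., 16.
The cohomology groups are H^{2k}(P^8) = Z for k = 0,...,8, and 0 otherwise.
Euler characteristic = sum of Betti numbers = 1 per even-dimensional cohomology group.
chi(P^8) = 8 + 1 = 9

9


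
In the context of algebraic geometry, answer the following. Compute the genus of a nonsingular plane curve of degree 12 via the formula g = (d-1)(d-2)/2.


Using the genus formula for smooth plane curves:
g = (d-1)(d-2)/2
g = (12-1)(12-2)/2
g = 11*10/2
g = 110/2 = 55

55


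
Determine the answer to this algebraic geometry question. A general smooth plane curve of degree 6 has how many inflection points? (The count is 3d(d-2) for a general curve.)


For a general smooth plane curve C of degree d, the inflection points are
the intersection of C with its Hessian curve, which has degree 3(d-2).
By Bezout, the total intersection number is d * 3(d-2) = 6 * 12 = 72.
For a general curve every flex is ordinary, so each contributes
multiplicity 1 to C·Hess(C), and the number of distinct inflection
points is 3d(d-2).
Inflection points = 3*6*(6-2) = 3*6*4 = 72

72


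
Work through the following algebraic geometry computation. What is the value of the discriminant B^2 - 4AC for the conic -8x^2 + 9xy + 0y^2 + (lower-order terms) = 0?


The discriminant of a conic Ax^2 + Bxy + Cy^2 + ... = 0 is B^2 - 4AC.
B^2 = 9^2 = 81
4AC = 4*(-8)*0 = 0
Discriminant = 81 + 0 = 81

81


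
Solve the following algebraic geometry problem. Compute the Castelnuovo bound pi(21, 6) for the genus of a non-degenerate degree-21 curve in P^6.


Castelnuovo's bound: write d - 1 = m(r-1) + epsilon with 0 <= epsilon < r-1.
d - 1 = 21 - 1 = 20
r - 1 = 6 - 1 = 5
20 = 4*5 + 0, so m = 4, epsilon = 0
pi(d, r) = m(m-1)(r-1)/2 + m*epsilon
= 4*3*5/2 + 4*0
= 60/2 + 0
= 30 + 0 = 30

30


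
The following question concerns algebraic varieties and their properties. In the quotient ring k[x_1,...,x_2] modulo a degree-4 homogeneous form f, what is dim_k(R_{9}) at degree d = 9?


For R = k[x_1,...,x_n]/(f) with f homogeneous of degree e:
The Hilbert series is (1 - t^e)/(1 - t)^n.
So h(d) = C(d+n-1, n-1) - C(d-e+n-1, n-1) for d >= e.
With n=2, e=4, d=9:
C(9+2-1, 2-1) = C(10, 1) = 10
C(9-4+2-1, 2-1) = C(6, 1) = 6
h(9) = 10 - 6 = 4

4


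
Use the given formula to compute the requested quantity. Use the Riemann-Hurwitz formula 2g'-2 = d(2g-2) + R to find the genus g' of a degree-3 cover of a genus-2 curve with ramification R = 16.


Riemann-Hurwitz formula: 2g' - 2 = d(2g - 2) + R
Given: d = 3, g = 2, R = 16
2g' - 2 = 3*(2*2 - 2) + 16
2g' - 2 = 3*2 + 16
2g' - 2 = 6 + 16 = 22
2g' = 24
g' = 12

12


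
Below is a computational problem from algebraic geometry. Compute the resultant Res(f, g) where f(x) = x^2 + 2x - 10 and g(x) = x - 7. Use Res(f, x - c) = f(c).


For Res(f, x - c), we evaluate f at x = c.
f(7) = 7^2 + 2*7 - 10
= 49 + 14 - 10
= 63 - 10 = 53
Res(f, g) = 53

53


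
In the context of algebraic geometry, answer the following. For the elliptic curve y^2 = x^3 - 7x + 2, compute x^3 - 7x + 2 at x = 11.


Compute x^3 - 7x + 2 at x = 11:
x^3 = 11^3 = 1331
(-7)*x = (-7)*11 = -77
Sum: 1331 - 77 + 2 = 1256

1256


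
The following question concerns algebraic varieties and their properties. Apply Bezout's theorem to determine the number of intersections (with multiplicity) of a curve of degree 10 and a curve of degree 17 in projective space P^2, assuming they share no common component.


Bezout's theorem states the intersection count equals the product of degrees.
Intersection count = 10 * 17 = 170

170


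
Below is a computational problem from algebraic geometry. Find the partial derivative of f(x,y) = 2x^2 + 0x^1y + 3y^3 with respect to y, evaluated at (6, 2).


df/dy = 0*x^1 + 3*3*y^2
At (6,2): 0*6^1 + 3*3*2^2
= 0 + 36
= 36

36


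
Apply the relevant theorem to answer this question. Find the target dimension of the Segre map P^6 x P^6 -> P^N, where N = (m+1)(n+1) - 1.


The Segre embedding maps P^m x P^n into P^N via
all products of coordinates from each factor.
N = (m+1)(n+1) - 1
N = (6+1)(6+1) - 1
N = 7*7 - 1
N = 49 - 1 = 48

48


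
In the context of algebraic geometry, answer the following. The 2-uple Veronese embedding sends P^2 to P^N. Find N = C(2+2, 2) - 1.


The Veronese embedding v_d: P^n -> P^N maps each point to all
degree-d monomials in n+1 homogeneous coordinates.
N = C(n+d, d) - 1
N = C(2+2, 2) - 1
N = C(4, 2) - 1
C(4, 2) = 6
N = 6 - 1 = 5

5


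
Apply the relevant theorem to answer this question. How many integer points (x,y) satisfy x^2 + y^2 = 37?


Systematically check integer values of x where x^2 <= 37.
For each valid x, check if 37 - x^2 is a perfect square.
x=1: 37 - 1 = 36, sqrt = 6 (valid)
x=6: 37 - 36 = 1, sqrt = 1 (valid)
Total integer solutions found: 8

8


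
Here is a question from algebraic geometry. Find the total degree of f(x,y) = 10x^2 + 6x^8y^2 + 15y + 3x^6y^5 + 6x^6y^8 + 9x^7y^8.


Examine each term for its total degree (sum of exponents).
  Term '10x^2' has total degree 2+0 = 2.
  Term '6x^8y^2' has total degree 8+2 = 10.
  Term '15y' has total degree 0+1 = 1.
  Term '3x^6y^5' has total degree 6+5 = 11.
  Term '6x^6y^8' has total degree 6+8 = 14.
  Term '9x^7y^8' has total degree 7+8 = 15.
The maximum total degree among all terms is 15.

15


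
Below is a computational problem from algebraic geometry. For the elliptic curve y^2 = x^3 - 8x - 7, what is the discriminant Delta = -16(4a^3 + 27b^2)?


Compute each component:
4a^3 = 4*(-8)^3 = 4*(-512) = -2048
27b^2 = 27*(-7)^2 = 27*49 = 1323
4a^3 + 27b^2 = -2048 + 1323 = -725
Delta = -16*(-725) = 11600

11600


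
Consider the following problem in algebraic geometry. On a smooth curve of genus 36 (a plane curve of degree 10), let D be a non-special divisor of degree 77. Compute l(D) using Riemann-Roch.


First, compute the genus of a smooth plane curve of degree 10:
g = (d-1)(d-2)/2 = (10-1)(10-2)/2 = 36
For a non-special divisor D (i.e., h^1(D) = 0), Riemann-Roch gives:
l(D) = deg(D) - g + 1
Since deg(D) = 77 >= 2g - 1 = 71, D is non-special.
l(D) = 77 - 36 + 1 = 42

42


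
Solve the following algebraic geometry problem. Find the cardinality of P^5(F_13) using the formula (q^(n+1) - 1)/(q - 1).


P^5(F_13) has (q^(n+1) - 1)/(q - 1) points.
= 13^5 + 13^4 + 13^3 + 13^2 + 13^1 + 13^0
= 371293 + 28561 + 2197 + 169 + 13 + 1
= 402234

402234


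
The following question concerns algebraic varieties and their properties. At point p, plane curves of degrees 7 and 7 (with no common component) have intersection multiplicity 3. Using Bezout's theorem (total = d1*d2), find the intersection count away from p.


By Bezout's theorem, the total intersection number is d1 * d2.
Total = 7 * 7 = 49
Intersection multiplicity at p = 3
Remaining intersections = 49 - 3 = 46

46


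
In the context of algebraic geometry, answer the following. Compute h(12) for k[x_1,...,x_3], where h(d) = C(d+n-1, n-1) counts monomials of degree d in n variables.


The Hilbert function for the polynomial ring in 3 variables is:
h(d) = C(d+n-1, n-1)
h(12) = C(12+3-1, 3-1) = C(14, 2)
= 14! / (2! * 12!)
= 91

91


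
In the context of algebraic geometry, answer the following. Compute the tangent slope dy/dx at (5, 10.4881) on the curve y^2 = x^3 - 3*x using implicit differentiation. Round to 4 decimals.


Using implicit differentiation of y^2 = x^3 - 3*x:
2y * dy/dx = 3x^2 - 3
dy/dx = (3x^2 - 3)/(2y)
Numerator: 3*5^2 - 3 = 72
Denominator: 2*10.4881 = 20.9762
dy/dx = 72/20.9762 = 3.4325

3.4325


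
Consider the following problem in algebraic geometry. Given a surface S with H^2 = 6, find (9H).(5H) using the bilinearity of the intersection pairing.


Using bilinearity of the intersection pairing on a surface S:
(aH).(bH) = ab * (H.H)
We have H^2 = 6.
D.E = (9H).(5H) = 9*5*6
= 45*6
= 270

270


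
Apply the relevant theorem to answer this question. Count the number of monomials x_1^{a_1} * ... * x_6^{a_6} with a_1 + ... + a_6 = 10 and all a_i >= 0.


The number of degree-10 monomials in 6 variables is C(d+n-1, n-1).
= C(10+6-1, 6-1) = C(15, 5)
= 3003

3003


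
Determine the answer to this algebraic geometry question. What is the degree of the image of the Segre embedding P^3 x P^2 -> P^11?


The degree of the Segre variety P^3 x P^2 is C(m+n, m).
= C(5, 3)
= 10

10
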